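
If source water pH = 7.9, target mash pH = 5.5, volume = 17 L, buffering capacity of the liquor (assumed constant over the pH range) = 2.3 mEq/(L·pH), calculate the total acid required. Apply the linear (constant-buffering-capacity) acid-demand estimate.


acid = buffering capacity · (pH_source − pH_target) · V
acid = 2.3 · (7.9 − 5.5) · 17

93.8400 mEq


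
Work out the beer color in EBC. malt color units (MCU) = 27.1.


SRM = 1.4922·MCU^0.6859;  EBC = SRM·1.97
SRM = 1.4922·27.1^0.6859 = 14.3450
EBC = 14.3450·1.97

28.2597 EBC


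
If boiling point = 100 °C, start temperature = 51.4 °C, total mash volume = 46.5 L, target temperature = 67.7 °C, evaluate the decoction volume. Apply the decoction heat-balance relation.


V_dec = V_total·(T_target − T_start)/(T_boil − T_start)
V_dec = 46.5·(67.7 − 51.4)/(100 − 51.4)

15.5957 L


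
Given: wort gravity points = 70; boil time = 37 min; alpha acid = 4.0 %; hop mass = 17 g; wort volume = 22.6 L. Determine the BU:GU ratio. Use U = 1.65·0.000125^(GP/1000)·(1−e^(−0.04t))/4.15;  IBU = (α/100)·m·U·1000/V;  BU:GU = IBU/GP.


U = 1.65·0.000125^(70/1000)·(1−e^(−0.04·37))/4.15 = 0.1637
IBU = (4.0/100)·17·0.1637·1000/22.6 = 4.9254
BU:GU = 4.9254/70

0.0704


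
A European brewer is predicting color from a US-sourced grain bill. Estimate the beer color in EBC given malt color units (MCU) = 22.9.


SRM = 1.4922·MCU^0.6859;  EBC = SRM·1.97
SRM = 1.4922·22.9^0.6859 = 12.7802
EBC = 12.7802·1.97

25.1770 EBC


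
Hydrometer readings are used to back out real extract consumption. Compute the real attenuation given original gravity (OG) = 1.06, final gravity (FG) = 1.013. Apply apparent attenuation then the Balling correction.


AA = (OG−FG)/(OG−1)·100;  RA = AA·0.8192
AA = (1.06 − 1.013)/(1.06 − 1)·100 = 78.3333
RA = 78.3333·0.8192

64.1707 %


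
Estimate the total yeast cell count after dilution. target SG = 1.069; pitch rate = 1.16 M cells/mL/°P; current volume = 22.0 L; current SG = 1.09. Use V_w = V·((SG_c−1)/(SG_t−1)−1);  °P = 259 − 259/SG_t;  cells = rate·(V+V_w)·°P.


V_w = 22.0·((1.09−1)/(1.069−1)−1) = 6.6957
V_final = 22.0 + 6.6957 = 28.6957
°P = 259 − 259/1.069 = 16.7175
cells = 1.16·28.6957·16.7175

556.4745 billion cells


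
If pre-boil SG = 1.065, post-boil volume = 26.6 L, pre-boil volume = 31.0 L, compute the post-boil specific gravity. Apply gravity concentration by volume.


SG_post = 1 + (SG_pre − 1)·V_pre/V_post
pts_pre = (1.065 − 1)·1000 = 65.0000
pts_post = 65.0000·31.0/26.6 = 75.7519
SG_post = 1 + 75.7519/1000

1.0758


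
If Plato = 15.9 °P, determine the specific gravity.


SG = 259/(259 − P)
SG = 259/(259 − 15.9)

1.0654


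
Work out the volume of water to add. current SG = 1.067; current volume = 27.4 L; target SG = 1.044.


V_water = V·((SG_curr − 1)/(SG_target − 1) − 1)
V_water = 27.4·((1.067 − 1)/(1.044 − 1) − 1)

14.3227 L


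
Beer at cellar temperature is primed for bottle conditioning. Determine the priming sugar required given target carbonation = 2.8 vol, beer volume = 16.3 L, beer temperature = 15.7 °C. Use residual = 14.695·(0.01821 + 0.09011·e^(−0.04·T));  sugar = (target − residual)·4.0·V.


residual = 14.695·(0.01821 + 0.09011·e^(−0.04·15.7)) = 0.9742
sugar = (2.8 − 0.9742)·4.0·16.3

119.0390 g


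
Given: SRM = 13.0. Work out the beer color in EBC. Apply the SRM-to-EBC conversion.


EBC = SRM · 1.97
EBC = 13.0 · 1.97

25.6100 EBC


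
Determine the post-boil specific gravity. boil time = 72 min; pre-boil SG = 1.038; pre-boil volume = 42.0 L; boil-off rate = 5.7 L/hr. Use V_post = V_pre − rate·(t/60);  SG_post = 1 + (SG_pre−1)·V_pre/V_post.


V_post = 42.0 − 5.7·(72/60) = 35.1600
SG_post = 1 + (1.038 − 1)·42.0/35.1600

1.0454


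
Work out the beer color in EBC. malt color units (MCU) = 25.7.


SRM = 1.4922·MCU^0.6859;  EBC = SRM·1.97
SRM = 1.4922·25.7^0.6859 = 13.8325
EBC = 13.8325·1.97

27.2500 EBC


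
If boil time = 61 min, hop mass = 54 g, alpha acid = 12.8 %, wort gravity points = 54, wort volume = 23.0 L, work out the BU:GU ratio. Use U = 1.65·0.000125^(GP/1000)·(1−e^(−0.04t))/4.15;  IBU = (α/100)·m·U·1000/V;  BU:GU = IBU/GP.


U = 1.65·0.000125^(54/1000)·(1−e^(−0.04·61))/4.15 = 0.2234
IBU = (12.8/100)·54·0.2234·1000/23.0 = 67.1335
BU:GU = 67.1335/54

1.2432


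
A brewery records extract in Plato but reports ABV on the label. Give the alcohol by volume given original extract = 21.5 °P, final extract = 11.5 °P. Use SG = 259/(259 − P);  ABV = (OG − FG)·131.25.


OG = 259/(259 − 21.5) = 1.0905
FG = 259/(259 − 11.5) = 1.0465
ABV = (1.0905 − 1.0465)·131.25

5.7831 % ABV


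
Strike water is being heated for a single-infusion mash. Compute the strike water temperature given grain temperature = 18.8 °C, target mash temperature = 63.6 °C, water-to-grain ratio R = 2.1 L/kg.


T_strike = (0.41/R)·(T_mash − T_grain) + T_mash
T_strike = (0.41/2.1)·(63.6 − 18.8) + 63.6

72.3467 °C


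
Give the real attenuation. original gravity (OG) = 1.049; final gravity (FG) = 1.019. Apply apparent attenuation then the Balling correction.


AA = (OG−FG)/(OG−1)·100;  RA = AA·0.8192
AA = (1.049 − 1.019)/(1.049 − 1)·100 = 61.2245
RA = 61.2245·0.8192

50.1551 %


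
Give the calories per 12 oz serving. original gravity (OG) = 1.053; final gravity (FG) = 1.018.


ABW = (OG−FG)·131.25·0.79/FG;  °P = 259 − 259/SG (for OG→OE and FG→AE);  RE = 0.1808·OE + 0.8192·AE;  Cal = (6.9·ABW + 4·(RE−0.1))·FG·3.55
ABW = (1.053 − 1.018)·131.25·0.79/1.018 = 3.5649
OE = 259 − 259/1.053 = 13.0361 °P
AE = 259 − 259/1.018 = 4.5796 °P
RE = 0.1808·13.0361 + 0.8192·4.5796 = 6.1085 °P
Cal = (6.9·3.5649 + 4·(6.1085−0.1))·1.018·3.55

175.7505 kcal


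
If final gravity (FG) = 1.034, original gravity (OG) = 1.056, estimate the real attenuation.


AA = (OG−FG)/(OG−1)·100;  RA = AA·0.8192
AA = (1.056 − 1.034)/(1.056 − 1)·100 = 39.2857
RA = 39.2857·0.8192

32.1829 %


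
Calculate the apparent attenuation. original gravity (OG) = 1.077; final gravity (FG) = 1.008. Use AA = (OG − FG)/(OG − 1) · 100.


AA = (1.077 − 1.008)/(1.077 − 1) · 100

89.6104 %


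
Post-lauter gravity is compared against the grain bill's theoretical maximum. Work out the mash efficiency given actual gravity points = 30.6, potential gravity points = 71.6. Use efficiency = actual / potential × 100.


efficiency = 30.6 / 71.6 × 100

42.7374 %


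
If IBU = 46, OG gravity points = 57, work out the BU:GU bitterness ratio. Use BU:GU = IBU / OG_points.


BU:GU = 46 / 57

0.8070


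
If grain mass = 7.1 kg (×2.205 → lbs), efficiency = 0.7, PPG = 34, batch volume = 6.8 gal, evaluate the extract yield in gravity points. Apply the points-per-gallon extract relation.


points = lbs × PPG × eff / vol
lbs = 7.1 × 2.205 = 15.6555
points = 15.6555 × 34 × 0.7 / 6.8

54.7943 points


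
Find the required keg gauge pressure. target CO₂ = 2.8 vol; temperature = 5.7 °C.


psi = vols/(0.01821 + 0.09011·e^(−0.04·T)) − 14.695
psi = 2.8/(0.01821 + 0.09011·e^(−0.04·5.7)) − 14.695

16.4338 psi


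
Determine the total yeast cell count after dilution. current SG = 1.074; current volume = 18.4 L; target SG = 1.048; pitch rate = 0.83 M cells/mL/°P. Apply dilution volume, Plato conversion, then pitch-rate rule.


V_w = V·((SG_c−1)/(SG_t−1)−1);  °P = 259 − 259/SG_t;  cells = rate·(V+V_w)·°P
V_w = 18.4·((1.074−1)/(1.048−1)−1) = 9.9667
V_final = 18.4 + 9.9667 = 28.3667
°P = 259 − 259/1.048 = 11.8626
cells = 0.83·28.3667·11.8626

279.2969 billion cells


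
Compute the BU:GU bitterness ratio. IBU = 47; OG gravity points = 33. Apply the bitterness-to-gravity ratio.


BU:GU = IBU / OG_points
BU:GU = 47 / 33

1.4242


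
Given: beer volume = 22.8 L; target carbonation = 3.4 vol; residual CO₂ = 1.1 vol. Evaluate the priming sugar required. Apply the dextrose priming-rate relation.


sugar = (target − residual)·4.0·V
sugar = (3.4 − 1.1)·4.0·22.8

209.7600 g


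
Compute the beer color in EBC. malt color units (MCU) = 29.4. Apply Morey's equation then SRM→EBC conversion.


SRM = 1.4922·MCU^0.6859;  EBC = SRM·1.97
SRM = 1.4922·29.4^0.6859 = 15.1693
EBC = 15.1693·1.97

29.8836 EBC


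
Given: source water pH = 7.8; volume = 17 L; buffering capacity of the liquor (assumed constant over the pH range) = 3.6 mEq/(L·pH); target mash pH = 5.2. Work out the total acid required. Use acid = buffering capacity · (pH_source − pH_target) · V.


acid = 3.6 · (7.8 − 5.2) · 17

159.1200 mEq


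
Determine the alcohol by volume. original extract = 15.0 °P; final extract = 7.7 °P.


SG = 259/(259 − P);  ABV = (OG − FG)·131.25
OG = 259/(259 − 15.0) = 1.0615
FG = 259/(259 − 7.7) = 1.0306
ABV = (1.0615 − 1.0306)·131.25

4.0471 % ABV


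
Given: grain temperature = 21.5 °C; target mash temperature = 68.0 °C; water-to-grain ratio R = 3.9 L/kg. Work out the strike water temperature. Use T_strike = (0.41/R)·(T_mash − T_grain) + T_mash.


T_strike = (0.41/3.9)·(68.0 − 21.5) + 68.0

72.8885 °C


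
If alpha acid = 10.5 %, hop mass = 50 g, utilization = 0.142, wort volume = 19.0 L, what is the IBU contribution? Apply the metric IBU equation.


IBU = (α/100)·mass·U·1000 / V
IBU = (10.5/100)·50·0.142·1000 / 19.0

39.2368 IBU


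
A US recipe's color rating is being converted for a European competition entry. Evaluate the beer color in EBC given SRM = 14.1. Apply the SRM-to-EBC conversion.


EBC = SRM · 1.97
EBC = 14.1 · 1.97

27.7770 EBC


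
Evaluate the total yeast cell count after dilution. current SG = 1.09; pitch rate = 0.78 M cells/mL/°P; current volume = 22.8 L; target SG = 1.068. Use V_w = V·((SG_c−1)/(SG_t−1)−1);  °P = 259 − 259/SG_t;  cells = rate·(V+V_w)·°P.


V_w = 22.8·((1.09−1)/(1.068−1)−1) = 7.3765
V_final = 22.8 + 7.3765 = 30.1765
°P = 259 − 259/1.068 = 16.4906
cells = 0.78·30.1765·16.4906

388.1508 billion cells


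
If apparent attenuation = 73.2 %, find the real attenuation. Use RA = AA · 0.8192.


RA = 73.2 · 0.8192

59.9654 %


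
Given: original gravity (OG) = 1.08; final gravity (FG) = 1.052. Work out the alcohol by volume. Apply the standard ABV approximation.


ABV = (OG − FG) · 131.25
ABV = (1.08 − 1.052) · 131.25

3.6750 % ABV


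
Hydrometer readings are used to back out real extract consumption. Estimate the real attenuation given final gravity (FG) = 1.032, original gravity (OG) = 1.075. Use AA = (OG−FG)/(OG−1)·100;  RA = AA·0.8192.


AA = (1.075 − 1.032)/(1.075 − 1)·100 = 57.3333
RA = 57.3333·0.8192

46.9675 %


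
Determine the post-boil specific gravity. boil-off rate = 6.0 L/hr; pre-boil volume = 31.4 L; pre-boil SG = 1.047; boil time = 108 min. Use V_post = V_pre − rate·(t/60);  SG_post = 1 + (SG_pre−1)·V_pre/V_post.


V_post = 31.4 − 6.0·(108/60) = 20.6000
SG_post = 1 + (1.047 − 1)·31.4/20.6000

1.0716


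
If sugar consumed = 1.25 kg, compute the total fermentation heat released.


Q = m_sugar · 590 kJ/kg
Q = 1.25 · 590

737.5000 kJ


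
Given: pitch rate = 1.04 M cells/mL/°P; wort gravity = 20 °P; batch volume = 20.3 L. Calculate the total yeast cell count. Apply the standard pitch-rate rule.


cells (billions) = rate · V_L · °P
cells = 1.04 · 20.3 · 20

422.2400 billion cells


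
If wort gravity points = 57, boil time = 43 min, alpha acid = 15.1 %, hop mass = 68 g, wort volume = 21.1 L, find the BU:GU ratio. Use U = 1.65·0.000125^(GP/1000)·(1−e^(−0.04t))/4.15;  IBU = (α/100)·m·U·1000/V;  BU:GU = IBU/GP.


U = 1.65·0.000125^(57/1000)·(1−e^(−0.04·43))/4.15 = 0.1956
IBU = (15.1/100)·68·0.1956·1000/21.1 = 95.1637
BU:GU = 95.1637/57

1.6695


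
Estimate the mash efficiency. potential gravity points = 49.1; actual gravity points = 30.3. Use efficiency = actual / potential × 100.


efficiency = 30.3 / 49.1 × 100

61.7108 %


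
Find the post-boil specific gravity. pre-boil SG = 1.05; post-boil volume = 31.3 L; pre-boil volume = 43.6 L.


SG_post = 1 + (SG_pre − 1)·V_pre/V_post
pts_pre = (1.05 − 1)·1000 = 50.0000
pts_post = 50.0000·43.6/31.3 = 69.6486
SG_post = 1 + 69.6486/1000

1.0696


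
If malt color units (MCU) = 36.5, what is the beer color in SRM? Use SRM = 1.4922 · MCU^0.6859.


SRM = 1.4922 · 36.5^0.6859

17.5956 SRM


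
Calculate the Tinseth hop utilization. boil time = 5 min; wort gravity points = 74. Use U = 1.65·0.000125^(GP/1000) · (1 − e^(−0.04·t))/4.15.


bigness = 1.65·0.000125^(74/1000) = 0.8485
boil_factor = (1 − e^(−0.04·5))/4.15 = 0.0437
U = 0.8485 · 0.0437

0.0371


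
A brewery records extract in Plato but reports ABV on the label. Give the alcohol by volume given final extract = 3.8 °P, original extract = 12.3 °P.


SG = 259/(259 − P);  ABV = (OG − FG)·131.25
OG = 259/(259 − 12.3) = 1.0499
FG = 259/(259 − 3.8) = 1.0149
ABV = (1.0499 − 1.0149)·131.25

4.5895 % ABV


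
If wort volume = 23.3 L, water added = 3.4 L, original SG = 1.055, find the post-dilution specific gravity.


SG_new = 1 + (SG_old − 1)·V_old/(V_old + V_water)
pts = (1.055 − 1)·1000·23.3/(23.3 + 3.4) = 47.9963
SG_new = 1 + 47.9963/1000

1.0480


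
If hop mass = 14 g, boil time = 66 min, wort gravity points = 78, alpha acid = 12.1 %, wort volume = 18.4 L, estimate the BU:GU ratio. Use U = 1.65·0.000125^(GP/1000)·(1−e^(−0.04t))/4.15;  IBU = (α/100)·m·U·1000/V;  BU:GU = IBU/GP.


U = 1.65·0.000125^(78/1000)·(1−e^(−0.04·66))/4.15 = 0.1832
IBU = (12.1/100)·14·0.1832·1000/18.4 = 16.8631
BU:GU = 16.8631/78

0.2162


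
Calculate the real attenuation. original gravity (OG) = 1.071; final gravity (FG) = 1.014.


AA = (OG−FG)/(OG−1)·100;  RA = AA·0.8192
AA = (1.071 − 1.014)/(1.071 − 1)·100 = 80.2817
RA = 80.2817·0.8192

65.7668 %


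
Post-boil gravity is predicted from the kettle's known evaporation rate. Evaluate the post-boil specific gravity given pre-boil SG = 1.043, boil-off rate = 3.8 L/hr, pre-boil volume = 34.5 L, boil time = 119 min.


V_post = V_pre − rate·(t/60);  SG_post = 1 + (SG_pre−1)·V_pre/V_post
V_post = 34.5 − 3.8·(119/60) = 26.9633
SG_post = 1 + (1.043 − 1)·34.5/26.9633

1.0550


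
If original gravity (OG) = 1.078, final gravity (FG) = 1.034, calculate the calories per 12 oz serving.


ABW = (OG−FG)·131.25·0.79/FG;  °P = 259 − 259/SG (for OG→OE and FG→AE);  RE = 0.1808·OE + 0.8192·AE;  Cal = (6.9·ABW + 4·(RE−0.1))·FG·3.55
ABW = (1.078 − 1.034)·131.25·0.79/1.034 = 4.4122
OE = 259 − 259/1.078 = 18.7403 °P
AE = 259 − 259/1.034 = 8.5164 °P
RE = 0.1808·18.7403 + 0.8192·8.5164 = 10.3649 °P
Cal = (6.9·4.4122 + 4·(10.3649−0.1))·1.034·3.55

262.4699 kcal


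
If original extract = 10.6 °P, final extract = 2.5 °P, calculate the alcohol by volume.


SG = 259/(259 − P);  ABV = (OG − FG)·131.25
OG = 259/(259 − 10.6) = 1.0427
FG = 259/(259 − 2.5) = 1.0097
ABV = (1.0427 − 1.0097)·131.25

4.3216 % ABV


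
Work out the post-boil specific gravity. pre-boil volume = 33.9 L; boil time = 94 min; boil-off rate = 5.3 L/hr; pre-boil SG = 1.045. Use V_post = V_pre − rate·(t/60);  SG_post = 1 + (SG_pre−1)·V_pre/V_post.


V_post = 33.9 − 5.3·(94/60) = 25.5967
SG_post = 1 + (1.045 − 1)·33.9/25.5967

1.0596


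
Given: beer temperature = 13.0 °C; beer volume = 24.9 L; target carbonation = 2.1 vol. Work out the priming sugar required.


residual = 14.695·(0.01821 + 0.09011·e^(−0.04·T));  sugar = (target − residual)·4.0·V
residual = 14.695·(0.01821 + 0.09011·e^(−0.04·13.0)) = 1.0548
sugar = (2.1 − 1.0548)·4.0·24.9

104.0979 g


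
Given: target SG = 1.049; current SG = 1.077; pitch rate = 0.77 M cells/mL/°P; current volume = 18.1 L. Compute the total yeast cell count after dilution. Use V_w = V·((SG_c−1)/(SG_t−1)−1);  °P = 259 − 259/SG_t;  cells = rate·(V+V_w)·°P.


V_w = 18.1·((1.077−1)/(1.049−1)−1) = 10.3429
V_final = 18.1 + 10.3429 = 28.4429
°P = 259 − 259/1.049 = 12.0982
cells = 0.77·28.4429·12.0982

264.9624 billion cells


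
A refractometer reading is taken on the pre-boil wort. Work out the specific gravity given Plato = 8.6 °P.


SG = 259/(259 − P)
SG = 259/(259 − 8.6)

1.0343


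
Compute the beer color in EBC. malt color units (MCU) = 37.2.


SRM = 1.4922·MCU^0.6859;  EBC = SRM·1.97
SRM = 1.4922·37.2^0.6859 = 17.8264
EBC = 17.8264·1.97

35.1179 EBC


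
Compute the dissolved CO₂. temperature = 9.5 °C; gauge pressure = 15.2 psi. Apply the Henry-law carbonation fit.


vols = (P + 14.695)·(0.01821 + 0.09011·e^(−0.04·T))
vols = (15.2 + 14.695)·(0.01821 + 0.09011·e^(−0.04·9.5))

2.3866 volumes


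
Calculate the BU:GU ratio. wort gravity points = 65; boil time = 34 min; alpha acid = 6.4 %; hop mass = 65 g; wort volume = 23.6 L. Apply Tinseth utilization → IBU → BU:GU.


U = 1.65·0.000125^(GP/1000)·(1−e^(−0.04t))/4.15;  IBU = (α/100)·m·U·1000/V;  BU:GU = IBU/GP
U = 1.65·0.000125^(65/1000)·(1−e^(−0.04·34))/4.15 = 0.1648
IBU = (6.4/100)·65·0.1648·1000/23.6 = 29.0471
BU:GU = 29.0471/65

0.4469


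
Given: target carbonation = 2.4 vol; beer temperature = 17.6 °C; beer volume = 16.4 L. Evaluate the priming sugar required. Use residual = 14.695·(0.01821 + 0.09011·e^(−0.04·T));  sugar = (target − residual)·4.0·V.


residual = 14.695·(0.01821 + 0.09011·e^(−0.04·17.6)) = 0.9225
sugar = (2.4 − 0.9225)·4.0·16.4

96.9219 g


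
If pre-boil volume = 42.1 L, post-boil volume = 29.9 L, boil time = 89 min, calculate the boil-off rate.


rate = (V_pre − V_post) / (t_min/60)
rate = (42.1 − 29.9) / (89/60)

8.2247 L/hr


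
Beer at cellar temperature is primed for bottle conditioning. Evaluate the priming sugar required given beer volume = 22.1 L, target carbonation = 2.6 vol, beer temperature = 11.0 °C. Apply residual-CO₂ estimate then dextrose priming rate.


residual = 14.695·(0.01821 + 0.09011·e^(−0.04·T));  sugar = (target − residual)·4.0·V
residual = 14.695·(0.01821 + 0.09011·e^(−0.04·11.0)) = 1.1204
sugar = (2.6 − 1.1204)·4.0·22.1

130.7960 g


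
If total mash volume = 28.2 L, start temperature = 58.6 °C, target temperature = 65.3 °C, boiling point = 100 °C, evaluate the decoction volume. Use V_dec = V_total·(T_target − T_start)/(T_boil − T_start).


V_dec = 28.2·(65.3 − 58.6)/(100 − 58.6)

4.5638 L


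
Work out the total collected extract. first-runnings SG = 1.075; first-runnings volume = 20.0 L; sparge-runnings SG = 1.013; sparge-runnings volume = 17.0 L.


total = Σ (SG_i − 1)·1000·V_i
first = (1.075 − 1)·1000·20.0 = 1500.0000
sparge = (1.013 − 1)·1000·17.0 = 221.0000
total = 1500.0000 + 221.0000

1721.0000 gravity·L


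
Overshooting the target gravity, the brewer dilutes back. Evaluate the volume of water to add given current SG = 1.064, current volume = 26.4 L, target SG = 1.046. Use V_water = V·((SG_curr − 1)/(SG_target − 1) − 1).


V_water = 26.4·((1.064 − 1)/(1.046 − 1) − 1)

10.3304 L


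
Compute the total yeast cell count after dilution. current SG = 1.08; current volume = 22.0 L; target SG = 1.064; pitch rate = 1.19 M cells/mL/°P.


V_w = V·((SG_c−1)/(SG_t−1)−1);  °P = 259 − 259/SG_t;  cells = rate·(V+V_w)·°P
V_w = 22.0·((1.08−1)/(1.064−1)−1) = 5.5000
V_final = 22.0 + 5.5000 = 27.5000
°P = 259 − 259/1.064 = 15.5789
cells = 1.19·27.5000·15.5789

509.8211 billion cells


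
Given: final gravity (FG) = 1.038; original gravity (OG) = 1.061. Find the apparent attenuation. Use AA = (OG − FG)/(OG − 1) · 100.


AA = (1.061 − 1.038)/(1.061 − 1) · 100

37.7049 %


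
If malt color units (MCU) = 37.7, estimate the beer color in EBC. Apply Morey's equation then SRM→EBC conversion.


SRM = 1.4922·MCU^0.6859;  EBC = SRM·1.97
SRM = 1.4922·37.7^0.6859 = 17.9903
EBC = 17.9903·1.97

35.4410 EBC


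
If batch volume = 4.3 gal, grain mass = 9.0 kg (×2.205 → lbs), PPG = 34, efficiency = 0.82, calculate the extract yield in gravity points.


points = lbs × PPG × eff / vol
lbs = 9.0 × 2.205 = 19.8450
points = 19.8450 × 34 × 0.82 / 4.3

128.6694 points


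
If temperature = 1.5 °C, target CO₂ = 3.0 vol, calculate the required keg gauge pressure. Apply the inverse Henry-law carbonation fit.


psi = vols/(0.01821 + 0.09011·e^(−0.04·T)) − 14.695
psi = 3.0/(0.01821 + 0.09011·e^(−0.04·1.5)) − 14.695

14.4108 psi


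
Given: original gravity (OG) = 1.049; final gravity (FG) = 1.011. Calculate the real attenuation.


AA = (OG−FG)/(OG−1)·100;  RA = AA·0.8192
AA = (1.049 − 1.011)/(1.049 − 1)·100 = 77.5510
RA = 77.5510·0.8192

63.5298 %


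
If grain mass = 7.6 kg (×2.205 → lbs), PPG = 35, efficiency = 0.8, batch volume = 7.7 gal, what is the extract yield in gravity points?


points = lbs × PPG × eff / vol
lbs = 7.6 × 2.205 = 16.7580
points = 16.7580 × 35 × 0.8 / 7.7

60.9382 points


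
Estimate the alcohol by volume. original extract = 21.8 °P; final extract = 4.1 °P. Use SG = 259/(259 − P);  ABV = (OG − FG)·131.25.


OG = 259/(259 − 21.8) = 1.0919
FG = 259/(259 − 4.1) = 1.0161
ABV = (1.0919 − 1.0161)·131.25

9.9515 % ABV


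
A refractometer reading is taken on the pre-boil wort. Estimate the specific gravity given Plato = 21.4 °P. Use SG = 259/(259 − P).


SG = 259/(259 − 21.4)

1.0901


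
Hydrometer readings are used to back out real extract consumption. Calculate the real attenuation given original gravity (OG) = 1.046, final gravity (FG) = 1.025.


AA = (OG−FG)/(OG−1)·100;  RA = AA·0.8192
AA = (1.046 − 1.025)/(1.046 − 1)·100 = 45.6522
RA = 45.6522·0.8192

37.3983 %


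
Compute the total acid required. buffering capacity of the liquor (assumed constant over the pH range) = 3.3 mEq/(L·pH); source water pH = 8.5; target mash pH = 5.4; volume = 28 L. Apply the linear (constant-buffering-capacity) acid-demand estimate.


acid = buffering capacity · (pH_source − pH_target) · V
acid = 3.3 · (8.5 − 5.4) · 28

286.4400 mEq


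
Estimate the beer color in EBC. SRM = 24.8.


EBC = SRM · 1.97
EBC = 24.8 · 1.97

48.8560 EBC


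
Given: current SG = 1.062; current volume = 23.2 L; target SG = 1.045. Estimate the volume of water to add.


V_water = V·((SG_curr − 1)/(SG_target − 1) − 1)
V_water = 23.2·((1.062 − 1)/(1.045 − 1) − 1)

8.7644 L


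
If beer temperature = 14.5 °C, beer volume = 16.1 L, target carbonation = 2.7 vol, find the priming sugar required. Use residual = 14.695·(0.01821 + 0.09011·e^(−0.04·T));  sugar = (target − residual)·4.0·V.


residual = 14.695·(0.01821 + 0.09011·e^(−0.04·14.5)) = 1.0090
sugar = (2.7 − 1.0090)·4.0·16.1

108.9007 g


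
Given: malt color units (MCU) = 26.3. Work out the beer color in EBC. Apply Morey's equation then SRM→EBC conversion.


SRM = 1.4922·MCU^0.6859;  EBC = SRM·1.97
SRM = 1.4922·26.3^0.6859 = 14.0532
EBC = 14.0532·1.97

27.6848 EBC


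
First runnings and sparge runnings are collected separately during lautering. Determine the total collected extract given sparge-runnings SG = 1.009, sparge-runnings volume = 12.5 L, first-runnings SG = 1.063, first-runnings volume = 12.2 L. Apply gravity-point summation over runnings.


total = Σ (SG_i − 1)·1000·V_i
first = (1.063 − 1)·1000·12.2 = 768.6000
sparge = (1.009 − 1)·1000·12.5 = 112.5000
total = 768.6000 + 112.5000

881.1000 gravity·L


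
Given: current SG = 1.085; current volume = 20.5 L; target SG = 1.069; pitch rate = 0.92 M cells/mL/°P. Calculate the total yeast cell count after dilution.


V_w = V·((SG_c−1)/(SG_t−1)−1);  °P = 259 − 259/SG_t;  cells = rate·(V+V_w)·°P
V_w = 20.5·((1.085−1)/(1.069−1)−1) = 4.7536
V_final = 20.5 + 4.7536 = 25.2536
°P = 259 − 259/1.069 = 16.7175
cells = 0.92·25.2536·16.7175

388.4031 billion cells


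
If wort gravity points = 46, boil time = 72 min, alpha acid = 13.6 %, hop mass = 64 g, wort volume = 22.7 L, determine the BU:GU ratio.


U = 1.65·0.000125^(GP/1000)·(1−e^(−0.04t))/4.15;  IBU = (α/100)·m·U·1000/V;  BU:GU = IBU/GP
U = 1.65·0.000125^(46/1000)·(1−e^(−0.04·72))/4.15 = 0.2482
IBU = (13.6/100)·64·0.2482·1000/22.7 = 95.1693
BU:GU = 95.1693/46

2.0689


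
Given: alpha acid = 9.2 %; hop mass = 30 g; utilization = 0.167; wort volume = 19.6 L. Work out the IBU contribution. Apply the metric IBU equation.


IBU = (α/100)·mass·U·1000 / V
IBU = (9.2/100)·30·0.167·1000 / 19.6

23.5163 IBU


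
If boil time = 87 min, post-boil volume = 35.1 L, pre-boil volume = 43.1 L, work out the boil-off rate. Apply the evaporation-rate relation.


rate = (V_pre − V_post) / (t_min/60)
rate = (43.1 − 35.1) / (87/60)

5.5172 L/hr


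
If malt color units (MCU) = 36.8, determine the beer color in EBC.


SRM = 1.4922·MCU^0.6859;  EBC = SRM·1.97
SRM = 1.4922·36.8^0.6859 = 17.6947
EBC = 17.6947·1.97

34.8585 EBC


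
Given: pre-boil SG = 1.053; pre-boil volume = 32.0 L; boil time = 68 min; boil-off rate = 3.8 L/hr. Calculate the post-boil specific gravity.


V_post = V_pre − rate·(t/60);  SG_post = 1 + (SG_pre−1)·V_pre/V_post
V_post = 32.0 − 3.8·(68/60) = 27.6933
SG_post = 1 + (1.053 − 1)·32.0/27.6933

1.0612


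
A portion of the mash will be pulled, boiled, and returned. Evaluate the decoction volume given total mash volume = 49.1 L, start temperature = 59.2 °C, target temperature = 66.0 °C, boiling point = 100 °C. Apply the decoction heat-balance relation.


V_dec = V_total·(T_target − T_start)/(T_boil − T_start)
V_dec = 49.1·(66.0 − 59.2)/(100 − 59.2)

8.1833 L


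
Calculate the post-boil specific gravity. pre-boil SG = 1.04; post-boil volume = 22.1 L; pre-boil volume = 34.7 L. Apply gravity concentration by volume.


SG_post = 1 + (SG_pre − 1)·V_pre/V_post
pts_pre = (1.04 − 1)·1000 = 40.0000
pts_post = 40.0000·34.7/22.1 = 62.8054
SG_post = 1 + 62.8054/1000

1.0628


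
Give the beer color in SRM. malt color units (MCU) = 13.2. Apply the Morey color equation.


SRM = 1.4922 · MCU^0.6859
SRM = 1.4922 · 13.2^0.6859

8.7585 SRM


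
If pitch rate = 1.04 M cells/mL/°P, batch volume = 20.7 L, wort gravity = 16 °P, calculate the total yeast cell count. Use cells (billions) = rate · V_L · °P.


cells = 1.04 · 20.7 · 16

344.4480 billion cells


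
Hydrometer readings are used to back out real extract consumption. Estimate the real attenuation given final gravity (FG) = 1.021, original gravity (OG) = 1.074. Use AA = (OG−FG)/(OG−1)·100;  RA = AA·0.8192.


AA = (1.074 − 1.021)/(1.074 − 1)·100 = 71.6216
RA = 71.6216·0.8192

58.6724 %


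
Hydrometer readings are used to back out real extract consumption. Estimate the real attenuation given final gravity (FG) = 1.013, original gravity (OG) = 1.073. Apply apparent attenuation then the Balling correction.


AA = (OG−FG)/(OG−1)·100;  RA = AA·0.8192
AA = (1.073 − 1.013)/(1.073 − 1)·100 = 82.1918
RA = 82.1918·0.8192

67.3315 %


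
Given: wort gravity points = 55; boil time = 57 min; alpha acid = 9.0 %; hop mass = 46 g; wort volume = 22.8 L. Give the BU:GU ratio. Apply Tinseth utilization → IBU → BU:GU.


U = 1.65·0.000125^(GP/1000)·(1−e^(−0.04t))/4.15;  IBU = (α/100)·m·U·1000/V;  BU:GU = IBU/GP
U = 1.65·0.000125^(55/1000)·(1−e^(−0.04·57))/4.15 = 0.2177
IBU = (9.0/100)·46·0.2177·1000/22.8 = 39.5340
BU:GU = 39.5340/55

0.7188


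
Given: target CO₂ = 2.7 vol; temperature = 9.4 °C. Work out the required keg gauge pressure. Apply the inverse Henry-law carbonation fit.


psi = vols/(0.01821 + 0.09011·e^(−0.04·T)) − 14.695
psi = 2.7/(0.01821 + 0.09011·e^(−0.04·9.4)) − 14.695

19.0214 psi


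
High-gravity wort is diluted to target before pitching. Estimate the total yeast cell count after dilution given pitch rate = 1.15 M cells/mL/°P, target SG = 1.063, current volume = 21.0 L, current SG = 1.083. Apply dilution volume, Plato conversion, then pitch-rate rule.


V_w = V·((SG_c−1)/(SG_t−1)−1);  °P = 259 − 259/SG_t;  cells = rate·(V+V_w)·°P
V_w = 21.0·((1.083−1)/(1.063−1)−1) = 6.6667
V_final = 21.0 + 6.6667 = 27.6667
°P = 259 − 259/1.063 = 15.3500
cells = 1.15·27.6667·15.3500

488.3843 billion cells


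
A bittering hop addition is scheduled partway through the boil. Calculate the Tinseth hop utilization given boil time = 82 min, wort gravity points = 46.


U = 1.65·0.000125^(GP/1000) · (1 − e^(−0.04·t))/4.15
bigness = 1.65·0.000125^(46/1000) = 1.0913
boil_factor = (1 − e^(−0.04·82))/4.15 = 0.2319
U = 1.0913 · 0.2319

0.2531


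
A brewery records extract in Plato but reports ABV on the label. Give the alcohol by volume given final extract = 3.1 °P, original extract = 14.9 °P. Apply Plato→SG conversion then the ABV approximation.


SG = 259/(259 − P);  ABV = (OG − FG)·131.25
OG = 259/(259 − 14.9) = 1.0610
FG = 259/(259 − 3.1) = 1.0121
ABV = (1.0610 − 1.0121)·131.25

6.4216 % ABV


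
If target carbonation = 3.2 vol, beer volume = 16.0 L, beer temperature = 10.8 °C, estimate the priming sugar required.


residual = 14.695·(0.01821 + 0.09011·e^(−0.04·T));  sugar = (target − residual)·4.0·V
residual = 14.695·(0.01821 + 0.09011·e^(−0.04·10.8)) = 1.1273
sugar = (3.2 − 1.1273)·4.0·16.0

132.6555 g


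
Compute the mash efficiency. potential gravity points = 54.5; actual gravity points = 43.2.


efficiency = actual / potential × 100
efficiency = 43.2 / 54.5 × 100

79.2661 %


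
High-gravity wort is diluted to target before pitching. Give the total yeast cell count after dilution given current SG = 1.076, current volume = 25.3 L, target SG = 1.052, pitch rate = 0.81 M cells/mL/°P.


V_w = V·((SG_c−1)/(SG_t−1)−1);  °P = 259 − 259/SG_t;  cells = rate·(V+V_w)·°P
V_w = 25.3·((1.076−1)/(1.052−1)−1) = 11.6769
V_final = 25.3 + 11.6769 = 36.9769
°P = 259 − 259/1.052 = 12.8023
cells = 0.81·36.9769·12.8023

383.4451 billion cells


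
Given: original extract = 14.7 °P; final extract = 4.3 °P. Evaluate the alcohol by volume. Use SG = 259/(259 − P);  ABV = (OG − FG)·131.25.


OG = 259/(259 − 14.7) = 1.0602
FG = 259/(259 − 4.3) = 1.0169
ABV = (1.0602 − 1.0169)·131.25

5.6817 % ABV


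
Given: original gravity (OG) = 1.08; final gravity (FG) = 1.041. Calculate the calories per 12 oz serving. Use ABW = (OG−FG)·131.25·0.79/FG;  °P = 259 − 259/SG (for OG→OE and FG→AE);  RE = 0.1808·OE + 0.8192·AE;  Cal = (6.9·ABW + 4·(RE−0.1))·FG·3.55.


ABW = (1.08 − 1.041)·131.25·0.79/1.041 = 3.8845
OE = 259 − 259/1.08 = 19.1852 °P
AE = 259 − 259/1.041 = 10.2008 °P
RE = 0.1808·19.1852 + 0.8192·10.2008 = 11.8252 °P
Cal = (6.9·3.8845 + 4·(11.8252−0.1))·1.041·3.55

272.3767 kcal


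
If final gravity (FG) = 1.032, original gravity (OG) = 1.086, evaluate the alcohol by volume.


ABV = (OG − FG) · 131.25
ABV = (1.086 − 1.032) · 131.25

7.0875 % ABV


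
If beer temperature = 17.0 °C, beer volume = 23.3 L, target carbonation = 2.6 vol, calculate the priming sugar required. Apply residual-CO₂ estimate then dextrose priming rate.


residual = 14.695·(0.01821 + 0.09011·e^(−0.04·T));  sugar = (target − residual)·4.0·V
residual = 14.695·(0.01821 + 0.09011·e^(−0.04·17.0)) = 0.9384
sugar = (2.6 − 0.9384)·4.0·23.3

154.8573 g


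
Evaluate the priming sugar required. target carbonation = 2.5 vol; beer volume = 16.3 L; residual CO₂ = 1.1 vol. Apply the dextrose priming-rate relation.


sugar = (target − residual)·4.0·V
sugar = (2.5 − 1.1)·4.0·16.3

91.2800 g


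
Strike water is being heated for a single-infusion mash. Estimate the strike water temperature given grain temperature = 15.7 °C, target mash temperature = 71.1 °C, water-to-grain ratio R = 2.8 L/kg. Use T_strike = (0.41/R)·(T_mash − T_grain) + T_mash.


T_strike = (0.41/2.8)·(71.1 − 15.7) + 71.1

79.2121 °C


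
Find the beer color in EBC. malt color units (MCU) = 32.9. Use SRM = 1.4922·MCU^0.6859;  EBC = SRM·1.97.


SRM = 1.4922·32.9^0.6859 = 16.3860
EBC = 16.3860·1.97

32.2803 EBC


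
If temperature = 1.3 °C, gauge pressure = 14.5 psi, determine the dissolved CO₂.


vols = (P + 14.695)·(0.01821 + 0.09011·e^(−0.04·T))
vols = (14.5 + 14.695)·(0.01821 + 0.09011·e^(−0.04·1.3))

3.0291 volumes


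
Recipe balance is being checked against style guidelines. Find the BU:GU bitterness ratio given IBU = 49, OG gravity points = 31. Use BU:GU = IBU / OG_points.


BU:GU = 49 / 31

1.5806


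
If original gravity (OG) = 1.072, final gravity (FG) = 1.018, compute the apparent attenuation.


AA = (OG − FG)/(OG − 1) · 100
AA = (1.072 − 1.018)/(1.072 − 1) · 100

75.0000 %


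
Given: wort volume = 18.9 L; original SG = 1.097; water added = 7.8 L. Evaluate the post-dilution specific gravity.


SG_new = 1 + (SG_old − 1)·V_old/(V_old + V_water)
pts = (1.097 − 1)·1000·18.9/(18.9 + 7.8) = 68.6629
SG_new = 1 + 68.6629/1000

1.0687


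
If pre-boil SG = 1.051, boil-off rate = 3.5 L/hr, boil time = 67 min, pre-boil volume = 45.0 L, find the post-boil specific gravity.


V_post = V_pre − rate·(t/60);  SG_post = 1 + (SG_pre−1)·V_pre/V_post
V_post = 45.0 − 3.5·(67/60) = 41.0917
SG_post = 1 + (1.051 − 1)·45.0/41.0917

1.0559


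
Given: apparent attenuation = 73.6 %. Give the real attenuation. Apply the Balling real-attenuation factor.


RA = AA · 0.8192
RA = 73.6 · 0.8192

60.2931 %


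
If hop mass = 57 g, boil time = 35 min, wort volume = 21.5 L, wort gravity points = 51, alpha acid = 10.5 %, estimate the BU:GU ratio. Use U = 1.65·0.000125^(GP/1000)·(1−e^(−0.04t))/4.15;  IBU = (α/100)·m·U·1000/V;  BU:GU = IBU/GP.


U = 1.65·0.000125^(51/1000)·(1−e^(−0.04·35))/4.15 = 0.1894
IBU = (10.5/100)·57·0.1894·1000/21.5 = 52.7268
BU:GU = 52.7268/51

1.0339


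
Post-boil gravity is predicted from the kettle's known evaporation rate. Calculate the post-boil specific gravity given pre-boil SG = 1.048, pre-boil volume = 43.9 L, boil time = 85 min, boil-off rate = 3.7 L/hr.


V_post = V_pre − rate·(t/60);  SG_post = 1 + (SG_pre−1)·V_pre/V_post
V_post = 43.9 − 3.7·(85/60) = 38.6583
SG_post = 1 + (1.048 − 1)·43.9/38.6583

1.0545


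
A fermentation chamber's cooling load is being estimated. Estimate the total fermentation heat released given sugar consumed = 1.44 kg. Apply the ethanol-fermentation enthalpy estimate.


Q = m_sugar · 590 kJ/kg
Q = 1.44 · 590

849.6000 kJ


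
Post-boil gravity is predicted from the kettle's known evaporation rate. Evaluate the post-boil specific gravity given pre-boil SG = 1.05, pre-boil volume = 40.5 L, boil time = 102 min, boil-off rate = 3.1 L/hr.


V_post = V_pre − rate·(t/60);  SG_post = 1 + (SG_pre−1)·V_pre/V_post
V_post = 40.5 − 3.1·(102/60) = 35.2300
SG_post = 1 + (1.05 − 1)·40.5/35.2300

1.0575


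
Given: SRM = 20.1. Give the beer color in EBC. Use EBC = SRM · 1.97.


EBC = 20.1 · 1.97

39.5970 EBC


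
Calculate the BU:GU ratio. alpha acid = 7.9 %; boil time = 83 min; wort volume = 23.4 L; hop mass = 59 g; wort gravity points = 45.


U = 1.65·0.000125^(GP/1000)·(1−e^(−0.04t))/4.15;  IBU = (α/100)·m·U·1000/V;  BU:GU = IBU/GP
U = 1.65·0.000125^(45/1000)·(1−e^(−0.04·83))/4.15 = 0.2557
IBU = (7.9/100)·59·0.2557·1000/23.4 = 50.9411
BU:GU = 50.9411/45

1.1320


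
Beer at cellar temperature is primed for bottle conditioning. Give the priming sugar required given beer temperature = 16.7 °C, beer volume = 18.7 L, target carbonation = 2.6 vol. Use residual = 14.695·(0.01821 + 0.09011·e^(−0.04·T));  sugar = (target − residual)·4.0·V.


residual = 14.695·(0.01821 + 0.09011·e^(−0.04·16.7)) = 0.9465
sugar = (2.6 − 0.9465)·4.0·18.7

123.6788 g


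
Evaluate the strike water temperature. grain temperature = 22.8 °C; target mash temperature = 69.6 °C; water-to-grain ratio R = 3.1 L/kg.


T_strike = (0.41/R)·(T_mash − T_grain) + T_mash
T_strike = (0.41/3.1)·(69.6 − 22.8) + 69.6

75.7897 °C


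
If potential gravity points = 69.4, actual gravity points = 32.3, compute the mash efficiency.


efficiency = actual / potential × 100
efficiency = 32.3 / 69.4 × 100

46.5418 %


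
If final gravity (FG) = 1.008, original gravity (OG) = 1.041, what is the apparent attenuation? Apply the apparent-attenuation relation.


AA = (OG − FG)/(OG − 1) · 100
AA = (1.041 − 1.008)/(1.041 − 1) · 100

80.4878 %


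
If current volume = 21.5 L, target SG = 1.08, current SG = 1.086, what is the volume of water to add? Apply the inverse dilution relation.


V_water = V·((SG_curr − 1)/(SG_target − 1) − 1)
V_water = 21.5·((1.086 − 1)/(1.08 − 1) − 1)

1.6125 L


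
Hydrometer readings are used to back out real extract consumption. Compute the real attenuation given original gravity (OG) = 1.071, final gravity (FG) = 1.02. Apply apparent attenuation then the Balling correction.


AA = (OG−FG)/(OG−1)·100;  RA = AA·0.8192
AA = (1.071 − 1.02)/(1.071 − 1)·100 = 71.8310
RA = 71.8310·0.8192

58.8439 %


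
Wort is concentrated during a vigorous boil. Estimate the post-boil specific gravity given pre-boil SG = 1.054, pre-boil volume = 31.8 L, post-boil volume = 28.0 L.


SG_post = 1 + (SG_pre − 1)·V_pre/V_post
pts_pre = (1.054 − 1)·1000 = 54.0000
pts_post = 54.0000·31.8/28.0 = 61.3286
SG_post = 1 + 61.3286/1000

1.0613


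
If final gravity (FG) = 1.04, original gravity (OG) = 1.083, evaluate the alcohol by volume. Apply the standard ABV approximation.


ABV = (OG − FG) · 131.25
ABV = (1.083 − 1.04) · 131.25

5.6437 % ABV


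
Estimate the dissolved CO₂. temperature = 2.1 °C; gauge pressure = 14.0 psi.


vols = (P + 14.695)·(0.01821 + 0.09011·e^(−0.04·T))
vols = (14.0 + 14.695)·(0.01821 + 0.09011·e^(−0.04·2.1))

2.8999 volumes


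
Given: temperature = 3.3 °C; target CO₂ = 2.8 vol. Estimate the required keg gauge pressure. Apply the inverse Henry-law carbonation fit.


psi = vols/(0.01821 + 0.09011·e^(−0.04·T)) − 14.695
psi = 2.8/(0.01821 + 0.09011·e^(−0.04·3.3)) − 14.695

14.1184 psi


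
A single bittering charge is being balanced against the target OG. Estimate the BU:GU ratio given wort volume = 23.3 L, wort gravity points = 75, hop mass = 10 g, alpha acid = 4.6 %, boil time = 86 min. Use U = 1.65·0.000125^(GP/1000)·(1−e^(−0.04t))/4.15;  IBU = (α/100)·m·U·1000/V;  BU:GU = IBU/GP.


U = 1.65·0.000125^(75/1000)·(1−e^(−0.04·86))/4.15 = 0.1961
IBU = (4.6/100)·10·0.1961·1000/23.3 = 3.8722
BU:GU = 3.8722/75

0.0516


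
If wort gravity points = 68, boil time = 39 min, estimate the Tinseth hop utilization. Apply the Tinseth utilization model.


U = 1.65·0.000125^(GP/1000) · (1 − e^(−0.04·t))/4.15
bigness = 1.65·0.000125^(68/1000) = 0.8955
boil_factor = (1 − e^(−0.04·39))/4.15 = 0.1903
U = 0.8955 · 0.1903

0.1704


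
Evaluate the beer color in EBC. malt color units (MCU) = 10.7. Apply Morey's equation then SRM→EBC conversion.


SRM = 1.4922·MCU^0.6859;  EBC = SRM·1.97
SRM = 1.4922·10.7^0.6859 = 7.5837
EBC = 7.5837·1.97

14.9399 EBC


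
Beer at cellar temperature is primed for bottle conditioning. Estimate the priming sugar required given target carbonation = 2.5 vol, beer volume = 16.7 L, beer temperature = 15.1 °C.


residual = 14.695·(0.01821 + 0.09011·e^(−0.04·T));  sugar = (target − residual)·4.0·V
residual = 14.695·(0.01821 + 0.09011·e^(−0.04·15.1)) = 0.9914
sugar = (2.5 − 0.9914)·4.0·16.7

100.7736 g
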